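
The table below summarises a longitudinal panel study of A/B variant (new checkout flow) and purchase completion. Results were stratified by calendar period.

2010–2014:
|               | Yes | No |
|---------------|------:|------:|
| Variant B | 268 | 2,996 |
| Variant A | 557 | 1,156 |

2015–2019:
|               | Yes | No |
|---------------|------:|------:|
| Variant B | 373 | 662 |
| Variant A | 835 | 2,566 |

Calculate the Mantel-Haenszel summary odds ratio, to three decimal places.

0.604

OR_MH = Σ(aᵢdᵢ/nᵢ) / Σ(bᵢcᵢ/nᵢ), where nᵢ is the stratum total.
Stratum 1 (2010–2014): n = 4977; a·d/n = 268·1156/4977 = 62.2479; b·c/n = 2996·557/4977 = 335.2968
Stratum 2 (2015–2019): n = 4436; a·d/n = 373·2566/4436 = 215.7615; b·c/n = 662·835/4436 = 124.6100
OR_MH = (62.2479 + 215.7615) / (335.2968 + 124.6100) = 278.0094 / 459.9068 = 0.60449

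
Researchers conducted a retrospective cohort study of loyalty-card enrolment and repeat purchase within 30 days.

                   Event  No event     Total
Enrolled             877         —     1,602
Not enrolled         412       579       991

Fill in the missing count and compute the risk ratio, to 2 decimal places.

1.32

The missing cell is in the exposed row: 1602 − 877 = 725.
So a = 877, b = 725, c = 412, d = 579.
RR = [a/(a+b)] / [c/(c+d)] = (877/1602) / (412/991) = 0.54744/0.41574 = 1.31678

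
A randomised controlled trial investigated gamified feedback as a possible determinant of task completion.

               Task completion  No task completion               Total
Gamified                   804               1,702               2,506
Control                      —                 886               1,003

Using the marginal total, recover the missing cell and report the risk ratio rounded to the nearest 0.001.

2.750

The missing cell is in the unexposed row: 1003 − 886 = 117.
So a = 804, b = 1702, c = 117, d = 886.
RR = [a/(a+b)] / [c/(c+d)] = (804/2506) / (117/1003) = 0.32083/0.11665 = 2.75036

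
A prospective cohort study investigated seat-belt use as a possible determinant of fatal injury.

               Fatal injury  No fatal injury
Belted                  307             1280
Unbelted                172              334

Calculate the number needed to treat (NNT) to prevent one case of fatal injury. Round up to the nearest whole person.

Risk in treated group = 307/1587 = 0.19345; risk in control = 172/506 = 0.33992.
Absolute risk reduction = 0.33992 − 0.19345 = 0.14647
NNT = 1 / ARR = 1 / 0.14647 = 6.827 → round up → 7

7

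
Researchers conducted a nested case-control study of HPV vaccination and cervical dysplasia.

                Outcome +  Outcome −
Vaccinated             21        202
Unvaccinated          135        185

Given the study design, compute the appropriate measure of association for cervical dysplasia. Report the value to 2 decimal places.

Cells: a = 21, b = 202, c = 135, d = 185.
This is a nested case-control study: participants were sampled on outcome status, so risks in the source population cannot be estimated directly — relative risk is not valid here. The odds ratio is the appropriate measure.
OR = (a·d)/(b·c) = (21 × 185) / (202 × 135) = 3885 / 27270 = 0.14246

0.14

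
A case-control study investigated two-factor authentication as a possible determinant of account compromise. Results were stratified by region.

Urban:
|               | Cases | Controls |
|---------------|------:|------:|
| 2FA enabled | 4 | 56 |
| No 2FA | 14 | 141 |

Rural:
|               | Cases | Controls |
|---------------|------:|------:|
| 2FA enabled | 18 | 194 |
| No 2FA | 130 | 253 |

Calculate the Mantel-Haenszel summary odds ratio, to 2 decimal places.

0.22

OR_MH = Σ(aᵢdᵢ/nᵢ) / Σ(bᵢcᵢ/nᵢ), where nᵢ is the stratum total.
Stratum 1 (Urban): n = 215; a·d/n = 4·141/215 = 2.6233; b·c/n = 56·14/215 = 3.6465
Stratum 2 (Rural): n = 595; a·d/n = 18·253/595 = 7.6538; b·c/n = 194·130/595 = 42.3866
OR_MH = (2.6233 + 7.6538) / (3.6465 + 42.3866) = 10.2770 / 46.0331 = 0.22325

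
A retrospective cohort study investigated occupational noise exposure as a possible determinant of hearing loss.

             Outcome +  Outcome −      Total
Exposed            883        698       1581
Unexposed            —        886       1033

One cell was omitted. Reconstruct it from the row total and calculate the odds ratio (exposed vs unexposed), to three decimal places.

The missing cell is in the unexposed row: 1033 − 886 = 147.
So a = 883, b = 698, c = 147, d = 886.
OR = (a·d)/(b·c) = (883 × 886) / (698 × 147) = 782338 / 102606 = 7.62468

7.625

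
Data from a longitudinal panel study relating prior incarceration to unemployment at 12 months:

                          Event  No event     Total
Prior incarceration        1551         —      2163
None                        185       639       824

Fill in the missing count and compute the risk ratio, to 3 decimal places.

The missing cell is in the exposed row: 2163 − 1551 = 612.
So a = 1551, b = 612, c = 185, d = 639.
RR = [a/(a+b)] / [c/(c+d)] = (1551/2163) / (185/824) = 0.71706/0.22451 = 3.19382

3.194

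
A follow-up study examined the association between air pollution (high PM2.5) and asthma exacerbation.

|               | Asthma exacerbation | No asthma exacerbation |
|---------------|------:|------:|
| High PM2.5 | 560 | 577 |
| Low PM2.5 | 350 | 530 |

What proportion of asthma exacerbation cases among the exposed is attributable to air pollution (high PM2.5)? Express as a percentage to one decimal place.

Cells: a = 560, b = 577, c = 350, d = 530.
Risk in exposed = 560/1137 = 0.49252; risk in unexposed = 350/880 = 0.39773.
RR = 0.49252/0.39773 = 1.23835
AR% = (RR − 1)/RR × 100 = (1.23835 − 1)/1.23835 × 100 = 19.2472%

19.2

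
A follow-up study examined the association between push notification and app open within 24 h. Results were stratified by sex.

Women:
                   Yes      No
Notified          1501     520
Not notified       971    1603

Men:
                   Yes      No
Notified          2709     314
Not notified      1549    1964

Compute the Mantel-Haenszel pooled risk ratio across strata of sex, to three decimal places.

RR_MH = Σ(aᵢ·n₀ᵢ/nᵢ) / Σ(cᵢ·n₁ᵢ/nᵢ), with n₁ᵢ = aᵢ+bᵢ (exposed), n₀ᵢ = cᵢ+dᵢ (unexposed), nᵢ = n₁ᵢ+n₀ᵢ.
Stratum 1 (Women): n₁ = 2021, n₀ = 2574, n = 4595; a·n₀/n = 1501·2574/4595 = 840.8213; c·n₁/n = 971·2021/4595 = 427.0709
Stratum 2 (Men): n₁ = 3023, n₀ = 3513, n = 6536; a·n₀/n = 2709·3513/6536 = 1456.0461; c·n₁/n = 1549·3023/6536 = 716.4362
RR_MH = (840.8213 + 1456.0461) / (427.0709 + 716.4362) = 2296.8674 / 1143.5071 = 2.00862

2.009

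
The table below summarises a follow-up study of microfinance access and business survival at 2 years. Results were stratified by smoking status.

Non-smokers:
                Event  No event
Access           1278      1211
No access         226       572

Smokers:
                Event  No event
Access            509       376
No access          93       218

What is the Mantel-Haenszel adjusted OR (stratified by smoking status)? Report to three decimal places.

OR_MH = Σ(aᵢdᵢ/nᵢ) / Σ(bᵢcᵢ/nᵢ), where nᵢ is the stratum total.
Stratum 1 (Non-smokers): n = 3287; a·d/n = 1278·572/3287 = 222.3961; b·c/n = 1211·226/3287 = 83.2632
Stratum 2 (Smokers): n = 1196; a·d/n = 509·218/1196 = 92.7776; b·c/n = 376·93/1196 = 29.2375
OR_MH = (222.3961 + 92.7776) / (83.2632 + 29.2375) = 315.1737 / 112.5006 = 2.80153

2.802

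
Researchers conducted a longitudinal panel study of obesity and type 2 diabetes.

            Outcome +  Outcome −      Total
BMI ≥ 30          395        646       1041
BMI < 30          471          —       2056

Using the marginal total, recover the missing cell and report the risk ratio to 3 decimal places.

The missing cell is in the unexposed row: 2056 − 471 = 1585.
So a = 395, b = 646, c = 471, d = 1585.
RR = [a/(a+b)] / [c/(c+d)] = (395/1041) / (471/2056) = 0.37944/0.22909 = 1.65634

1.656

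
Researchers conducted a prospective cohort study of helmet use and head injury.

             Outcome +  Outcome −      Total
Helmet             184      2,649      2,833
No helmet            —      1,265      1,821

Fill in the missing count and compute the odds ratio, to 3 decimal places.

The missing cell is in the unexposed row: 1821 − 1265 = 556.
So a = 184, b = 2649, c = 556, d = 1265.
OR = (a·d)/(b·c) = (184 × 1265) / (2649 × 556) = 232760 / 1472844 = 0.15803

0.158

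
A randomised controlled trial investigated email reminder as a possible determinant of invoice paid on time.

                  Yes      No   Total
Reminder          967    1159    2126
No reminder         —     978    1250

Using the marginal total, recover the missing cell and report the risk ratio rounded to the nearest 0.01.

2.09

The missing cell is in the unexposed row: 1250 − 978 = 272.
So a = 967, b = 1159, c = 272, d = 978.
RR = [a/(a+b)] / [c/(c+d)] = (967/2126) / (272/1250) = 0.45484/0.21760 = 2.09028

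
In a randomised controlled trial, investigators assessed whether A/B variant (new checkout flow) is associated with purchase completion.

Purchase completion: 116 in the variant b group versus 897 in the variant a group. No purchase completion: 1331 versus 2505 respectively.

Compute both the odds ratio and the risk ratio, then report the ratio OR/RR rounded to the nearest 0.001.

From the description: a = 116, b = 1331, c = 897, d = 2505.
OR = (116·2505)/(1331·897) = 290580/1193907 = 0.24339
Risk in exposed = 116/1447 = 0.08017; risk in unexposed = 897/3402 = 0.26367; RR = 0.30404
OR/RR = 0.24339 / 0.30404 = 0.80050
The outcome is not rare, so the OR lies further from 1 than the RR.

0.801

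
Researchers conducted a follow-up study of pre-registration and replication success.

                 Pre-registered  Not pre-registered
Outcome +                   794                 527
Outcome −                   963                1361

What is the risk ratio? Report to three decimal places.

Reading the table with exposure as columns: a = 794 (Pre-registered, case), b = 963 (Pre-registered, non-case), c = 527 (Not pre-registered, case), d = 1361.
Risk in exposed = 794/1757 = 0.45191; risk in unexposed = 527/1888 = 0.27913.
RR = 0.45191 / 0.27913 = 1.61897
The risk among the exposed is 1.62 times that among the unexposed.

1.619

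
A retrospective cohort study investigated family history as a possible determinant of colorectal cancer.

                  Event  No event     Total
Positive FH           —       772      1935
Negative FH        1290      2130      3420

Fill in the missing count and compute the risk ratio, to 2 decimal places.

1.59

The missing cell is in the exposed row: 1935 − 772 = 1163.
So a = 1163, b = 772, c = 1290, d = 2130.
RR = [a/(a+b)] / [c/(c+d)] = (1163/1935) / (1290/3420) = 0.60103/0.37719 = 1.59344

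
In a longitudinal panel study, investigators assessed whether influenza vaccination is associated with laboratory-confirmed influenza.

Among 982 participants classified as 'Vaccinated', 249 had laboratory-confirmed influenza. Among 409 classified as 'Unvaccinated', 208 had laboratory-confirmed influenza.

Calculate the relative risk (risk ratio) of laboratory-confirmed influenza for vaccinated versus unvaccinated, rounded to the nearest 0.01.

From the description: a = 249, b = 733, c = 208, d = 201.
Risk in exposed = 249/982 = 0.25356; risk in unexposed = 208/409 = 0.50856.
RR = 0.25356 / 0.50856 = 0.49859
The risk is 50% lower among the exposed than among the unexposed.

0.50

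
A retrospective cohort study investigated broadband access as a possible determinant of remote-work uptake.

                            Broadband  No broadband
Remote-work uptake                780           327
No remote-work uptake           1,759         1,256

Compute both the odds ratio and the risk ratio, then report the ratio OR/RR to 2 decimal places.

Reading the table with exposure as columns: a = 780 (Broadband, case), b = 1759 (Broadband, non-case), c = 327 (No broadband, case), d = 1256.
OR = (780·1256)/(1759·327) = 979680/575193 = 1.70322
Risk in exposed = 780/2539 = 0.30721; risk in unexposed = 327/1583 = 0.20657; RR = 1.48719
OR/RR = 1.70322 / 1.48719 = 1.14526
The outcome is not rare, so the OR lies further from 1 than the RR.

1.15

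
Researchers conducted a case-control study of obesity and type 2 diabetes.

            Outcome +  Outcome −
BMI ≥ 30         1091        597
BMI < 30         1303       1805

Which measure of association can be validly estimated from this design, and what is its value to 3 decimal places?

2.532

Cells: a = 1091, b = 597, c = 1303, d = 1805.
This is a case-control study: participants were sampled on outcome status, so risks in the source population cannot be estimated directly — relative risk is not valid here. The odds ratio is the appropriate measure.
OR = (a·d)/(b·c) = (1091 × 1805) / (597 × 1303) = 1969255 / 777891 = 2.53153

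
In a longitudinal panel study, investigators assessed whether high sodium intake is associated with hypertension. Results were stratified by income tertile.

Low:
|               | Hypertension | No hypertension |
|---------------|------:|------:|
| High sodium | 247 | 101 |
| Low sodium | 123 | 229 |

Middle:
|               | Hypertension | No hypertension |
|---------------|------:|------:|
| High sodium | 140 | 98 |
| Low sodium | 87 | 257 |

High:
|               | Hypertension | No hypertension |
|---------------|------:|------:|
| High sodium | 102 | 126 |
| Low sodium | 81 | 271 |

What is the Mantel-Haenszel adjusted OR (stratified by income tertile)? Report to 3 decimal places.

OR_MH = Σ(aᵢdᵢ/nᵢ) / Σ(bᵢcᵢ/nᵢ), where nᵢ is the stratum total.
Stratum 1 (Low): n = 700; a·d/n = 247·229/700 = 80.8043; b·c/n = 101·123/700 = 17.7471
Stratum 2 (Middle): n = 582; a·d/n = 140·257/582 = 61.8213; b·c/n = 98·87/582 = 14.6495
Stratum 3 (High): n = 580; a·d/n = 102·271/580 = 47.6586; b·c/n = 126·81/580 = 17.5966
OR_MH = (80.8043 + 61.8213 + 47.6586) / (17.7471 + 14.6495 + 17.5966) = 190.2842 / 49.9932 = 3.80620

3.806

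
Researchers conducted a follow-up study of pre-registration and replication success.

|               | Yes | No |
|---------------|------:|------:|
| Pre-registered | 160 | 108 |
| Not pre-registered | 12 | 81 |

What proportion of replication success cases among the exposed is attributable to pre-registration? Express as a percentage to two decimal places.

78.39

Cells: a = 160, b = 108, c = 12, d = 81.
Risk in exposed = 160/268 = 0.59701; risk in unexposed = 12/93 = 0.12903.
RR = 0.59701/0.12903 = 4.62687
AR% = (RR − 1)/RR × 100 = (4.62687 − 1)/4.62687 × 100 = 78.3871%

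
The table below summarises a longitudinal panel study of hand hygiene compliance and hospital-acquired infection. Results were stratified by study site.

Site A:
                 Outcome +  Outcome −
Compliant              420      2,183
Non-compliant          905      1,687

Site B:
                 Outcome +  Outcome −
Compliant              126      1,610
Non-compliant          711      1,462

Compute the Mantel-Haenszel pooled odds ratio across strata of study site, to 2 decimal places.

OR_MH = Σ(aᵢdᵢ/nᵢ) / Σ(bᵢcᵢ/nᵢ), where nᵢ is the stratum total.
Stratum 1 (Site A): n = 5195; a·d/n = 420·1687/5195 = 136.3888; b·c/n = 2183·905/5195 = 380.2916
Stratum 2 (Site B): n = 3909; a·d/n = 126·1462/3909 = 47.1251; b·c/n = 1610·711/3909 = 292.8396
OR_MH = (136.3888 + 47.1251) / (380.2916 + 292.8396) = 183.5139 / 673.1312 = 0.27263

0.27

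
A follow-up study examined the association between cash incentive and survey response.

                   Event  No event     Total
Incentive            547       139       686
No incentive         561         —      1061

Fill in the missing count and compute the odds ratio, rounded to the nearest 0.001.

The missing cell is in the unexposed row: 1061 − 561 = 500.
So a = 547, b = 139, c = 561, d = 500.
OR = (a·d)/(b·c) = (547 × 500) / (139 × 561) = 273500 / 77979 = 3.50735

3.507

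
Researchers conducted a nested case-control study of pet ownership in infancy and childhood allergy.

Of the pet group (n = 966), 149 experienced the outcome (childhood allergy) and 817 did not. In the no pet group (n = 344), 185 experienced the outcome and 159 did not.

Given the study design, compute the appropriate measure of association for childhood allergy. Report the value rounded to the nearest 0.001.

0.157

From the description: a = 149, b = 817, c = 185, d = 159.
This is a nested case-control study: participants were sampled on outcome status, so risks in the source population cannot be estimated directly — relative risk is not valid here. The odds ratio is the appropriate measure.
OR = (a·d)/(b·c) = (149 × 159) / (817 × 185) = 23691 / 151145 = 0.15674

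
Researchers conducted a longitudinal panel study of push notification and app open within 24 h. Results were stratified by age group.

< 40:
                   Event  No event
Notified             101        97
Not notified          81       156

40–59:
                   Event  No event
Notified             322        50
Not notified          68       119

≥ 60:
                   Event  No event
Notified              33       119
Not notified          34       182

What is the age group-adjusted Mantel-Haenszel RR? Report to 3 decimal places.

RR_MH = Σ(aᵢ·n₀ᵢ/nᵢ) / Σ(cᵢ·n₁ᵢ/nᵢ), with n₁ᵢ = aᵢ+bᵢ (exposed), n₀ᵢ = cᵢ+dᵢ (unexposed), nᵢ = n₁ᵢ+n₀ᵢ.
Stratum 1 (< 40): n₁ = 198, n₀ = 237, n = 435; a·n₀/n = 101·237/435 = 55.0276; c·n₁/n = 81·198/435 = 36.8690
Stratum 2 (40–59): n₁ = 372, n₀ = 187, n = 559; a·n₀/n = 322·187/559 = 107.7174; c·n₁/n = 68·372/559 = 45.2522
Stratum 3 (≥ 60): n₁ = 152, n₀ = 216, n = 368; a·n₀/n = 33·216/368 = 19.3696; c·n₁/n = 34·152/368 = 14.0435
RR_MH = (55.0276 + 107.7174 + 19.3696) / (36.8690 + 45.2522 + 14.0435) = 182.1145 / 96.1647 = 1.89378

1.894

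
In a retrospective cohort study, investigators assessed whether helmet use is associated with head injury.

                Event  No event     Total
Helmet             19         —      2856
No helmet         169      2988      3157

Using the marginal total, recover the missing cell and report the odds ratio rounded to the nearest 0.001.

The missing cell is in the exposed row: 2856 − 19 = 2837.
So a = 19, b = 2837, c = 169, d = 2988.
OR = (a·d)/(b·c) = (19 × 2988) / (2837 × 169) = 56772 / 479453 = 0.11841

0.118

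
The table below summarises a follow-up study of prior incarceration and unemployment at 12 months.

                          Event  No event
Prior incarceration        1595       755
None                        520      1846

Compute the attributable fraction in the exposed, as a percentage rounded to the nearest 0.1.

67.6

Cells: a = 1595, b = 755, c = 520, d = 1846.
Risk in exposed = 1595/2350 = 0.67872; risk in unexposed = 520/2366 = 0.21978.
RR = 0.67872/0.21978 = 3.08819
AR% = (RR − 1)/RR × 100 = (3.08819 − 1)/3.08819 × 100 = 67.6186%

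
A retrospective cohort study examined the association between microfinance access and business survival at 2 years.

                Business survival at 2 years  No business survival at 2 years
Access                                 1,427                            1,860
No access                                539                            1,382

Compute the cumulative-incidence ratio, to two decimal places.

Cells: a = 1427, b = 1860, c = 539, d = 1382.
Risk in exposed = 1427/3287 = 0.43413; risk in unexposed = 539/1921 = 0.28058.
RR = 0.43413 / 0.28058 = 1.54726
The risk among the exposed is 1.55 times that among the unexposed.

1.55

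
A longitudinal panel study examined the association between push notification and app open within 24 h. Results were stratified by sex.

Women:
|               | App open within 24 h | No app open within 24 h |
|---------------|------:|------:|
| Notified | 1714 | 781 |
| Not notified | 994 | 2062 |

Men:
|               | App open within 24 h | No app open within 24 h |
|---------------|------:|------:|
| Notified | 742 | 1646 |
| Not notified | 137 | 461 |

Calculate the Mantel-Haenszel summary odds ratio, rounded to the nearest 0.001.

OR_MH = Σ(aᵢdᵢ/nᵢ) / Σ(bᵢcᵢ/nᵢ), where nᵢ is the stratum total.
Stratum 1 (Women): n = 5551; a·d/n = 1714·2062/5551 = 636.6903; b·c/n = 781·994/5551 = 139.8512
Stratum 2 (Men): n = 2986; a·d/n = 742·461/2986 = 114.5553; b·c/n = 1646·137/2986 = 75.5198
OR_MH = (636.6903 + 114.5553) / (139.8512 + 75.5198) = 751.2456 / 215.3710 = 3.48815

3.488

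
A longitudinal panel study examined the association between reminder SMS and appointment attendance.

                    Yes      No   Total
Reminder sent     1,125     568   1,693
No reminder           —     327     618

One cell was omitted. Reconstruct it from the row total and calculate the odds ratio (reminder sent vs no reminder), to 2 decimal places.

2.23

The missing cell is in the unexposed row: 618 − 327 = 291.
So a = 1125, b = 568, c = 291, d = 327.
OR = (a·d)/(b·c) = (1125 × 327) / (568 × 291) = 367875 / 165288 = 2.22566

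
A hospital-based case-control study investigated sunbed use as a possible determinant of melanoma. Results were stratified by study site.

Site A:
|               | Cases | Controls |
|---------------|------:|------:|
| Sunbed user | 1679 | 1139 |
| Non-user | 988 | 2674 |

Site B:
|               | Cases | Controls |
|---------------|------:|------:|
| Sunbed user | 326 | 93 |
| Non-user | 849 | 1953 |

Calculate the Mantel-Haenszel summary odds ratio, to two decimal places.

OR_MH = Σ(aᵢdᵢ/nᵢ) / Σ(bᵢcᵢ/nᵢ), where nᵢ is the stratum total.
Stratum 1 (Site A): n = 6480; a·d/n = 1679·2674/6480 = 692.8466; b·c/n = 1139·988/6480 = 173.6623
Stratum 2 (Site B): n = 3221; a·d/n = 326·1953/3221 = 197.6647; b·c/n = 93·849/3221 = 24.5132
OR_MH = (692.8466 + 197.6647) / (173.6623 + 24.5132) = 890.5113 / 198.1755 = 4.49355

4.49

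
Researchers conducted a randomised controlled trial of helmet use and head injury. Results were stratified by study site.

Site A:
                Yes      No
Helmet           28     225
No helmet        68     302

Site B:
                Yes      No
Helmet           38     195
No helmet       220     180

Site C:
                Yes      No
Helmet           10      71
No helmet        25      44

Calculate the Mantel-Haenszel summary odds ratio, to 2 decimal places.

OR_MH = Σ(aᵢdᵢ/nᵢ) / Σ(bᵢcᵢ/nᵢ), where nᵢ is the stratum total.
Stratum 1 (Site A): n = 623; a·d/n = 28·302/623 = 13.5730; b·c/n = 225·68/623 = 24.5586
Stratum 2 (Site B): n = 633; a·d/n = 38·180/633 = 10.8057; b·c/n = 195·220/633 = 67.7725
Stratum 3 (Site C): n = 150; a·d/n = 10·44/150 = 2.9333; b·c/n = 71·25/150 = 11.8333
OR_MH = (13.5730 + 10.8057 + 2.9333) / (24.5586 + 67.7725 + 11.8333) = 27.3121 / 104.1644 = 0.26220

0.26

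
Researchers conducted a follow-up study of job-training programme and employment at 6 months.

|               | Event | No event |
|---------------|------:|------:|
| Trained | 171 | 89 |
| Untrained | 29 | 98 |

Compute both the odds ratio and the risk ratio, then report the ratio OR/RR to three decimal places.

2.254

Cells: a = 171, b = 89, c = 29, d = 98.
OR = (171·98)/(89·29) = 16758/2581 = 6.49283
Risk in exposed = 171/260 = 0.65769; risk in unexposed = 29/127 = 0.22835; RR = 2.88024
OR/RR = 6.49283 / 2.88024 = 2.25427
The outcome is not rare, so the OR lies further from 1 than the RR.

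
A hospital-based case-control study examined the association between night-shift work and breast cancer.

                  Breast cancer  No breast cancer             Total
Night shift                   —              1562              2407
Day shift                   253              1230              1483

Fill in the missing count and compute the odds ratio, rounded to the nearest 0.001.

The missing cell is in the exposed row: 2407 − 1562 = 845.
So a = 845, b = 1562, c = 253, d = 1230.
OR = (a·d)/(b·c) = (845 × 1230) / (1562 × 253) = 1039350 / 395186 = 2.63003

2.630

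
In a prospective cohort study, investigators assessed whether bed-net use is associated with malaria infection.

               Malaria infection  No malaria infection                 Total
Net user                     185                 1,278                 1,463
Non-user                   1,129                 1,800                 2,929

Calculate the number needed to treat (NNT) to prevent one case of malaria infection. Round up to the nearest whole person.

4

Risk in treated group = 185/1463 = 0.12645; risk in control = 1129/2929 = 0.38546.
Absolute risk reduction = 0.38546 − 0.12645 = 0.25900
NNT = 1 / ARR = 1 / 0.25900 = 3.861 → round up → 4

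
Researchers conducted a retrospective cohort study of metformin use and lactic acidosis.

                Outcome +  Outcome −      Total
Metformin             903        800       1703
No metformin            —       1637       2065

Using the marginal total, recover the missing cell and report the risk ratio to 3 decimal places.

The missing cell is in the unexposed row: 2065 − 1637 = 428.
So a = 903, b = 800, c = 428, d = 1637.
RR = [a/(a+b)] / [c/(c+d)] = (903/1703) / (428/2065) = 0.53024/0.20726 = 2.55829

2.558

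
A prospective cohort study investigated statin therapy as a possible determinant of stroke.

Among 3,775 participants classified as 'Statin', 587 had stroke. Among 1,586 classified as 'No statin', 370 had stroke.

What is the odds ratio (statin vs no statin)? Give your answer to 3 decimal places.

From the description: a = 587, b = 3188, c = 370, d = 1216.
OR = (a·d)/(b·c) = (587 × 1216) / (3188 × 370) = 713792 / 1179560 = 0.60513
Exposure is associated with lower odds of stroke (OR = 0.61 < 1).

0.605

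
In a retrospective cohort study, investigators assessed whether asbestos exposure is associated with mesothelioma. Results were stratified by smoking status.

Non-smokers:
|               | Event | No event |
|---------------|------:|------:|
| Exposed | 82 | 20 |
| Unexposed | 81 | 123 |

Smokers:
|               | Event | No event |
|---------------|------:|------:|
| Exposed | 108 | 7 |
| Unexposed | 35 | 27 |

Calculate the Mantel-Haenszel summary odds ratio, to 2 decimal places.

7.40

OR_MH = Σ(aᵢdᵢ/nᵢ) / Σ(bᵢcᵢ/nᵢ), where nᵢ is the stratum total.
Stratum 1 (Non-smokers): n = 306; a·d/n = 82·123/306 = 32.9608; b·c/n = 20·81/306 = 5.2941
Stratum 2 (Smokers): n = 177; a·d/n = 108·27/177 = 16.4746; b·c/n = 7·35/177 = 1.3842
OR_MH = (32.9608 + 16.4746) / (5.2941 + 1.3842) = 49.4354 / 6.6783 = 7.40239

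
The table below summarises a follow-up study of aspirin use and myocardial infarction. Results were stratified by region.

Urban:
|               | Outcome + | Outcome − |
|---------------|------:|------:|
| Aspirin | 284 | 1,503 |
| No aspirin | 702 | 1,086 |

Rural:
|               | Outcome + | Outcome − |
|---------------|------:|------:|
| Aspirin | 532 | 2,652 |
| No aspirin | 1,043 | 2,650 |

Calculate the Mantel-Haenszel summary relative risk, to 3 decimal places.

0.513

RR_MH = Σ(aᵢ·n₀ᵢ/nᵢ) / Σ(cᵢ·n₁ᵢ/nᵢ), with n₁ᵢ = aᵢ+bᵢ (exposed), n₀ᵢ = cᵢ+dᵢ (unexposed), nᵢ = n₁ᵢ+n₀ᵢ.
Stratum 1 (Urban): n₁ = 1787, n₀ = 1788, n = 3575; a·n₀/n = 284·1788/3575 = 142.0397; c·n₁/n = 702·1787/3575 = 350.9018
Stratum 2 (Rural): n₁ = 3184, n₀ = 3693, n = 6877; a·n₀/n = 532·3693/6877 = 285.6879; c·n₁/n = 1043·3184/6877 = 482.9013
RR_MH = (142.0397 + 285.6879) / (350.9018 + 482.9013) = 427.7277 / 833.8031 = 0.51298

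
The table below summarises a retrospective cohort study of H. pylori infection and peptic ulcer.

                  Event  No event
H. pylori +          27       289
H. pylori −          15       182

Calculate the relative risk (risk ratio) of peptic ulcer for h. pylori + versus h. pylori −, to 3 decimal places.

1.122

Cells: a = 27, b = 289, c = 15, d = 182.
Risk in exposed = 27/316 = 0.08544; risk in unexposed = 15/197 = 0.07614.
RR = 0.08544 / 0.07614 = 1.12215
The risk among the exposed is 1.12 times that among the unexposed.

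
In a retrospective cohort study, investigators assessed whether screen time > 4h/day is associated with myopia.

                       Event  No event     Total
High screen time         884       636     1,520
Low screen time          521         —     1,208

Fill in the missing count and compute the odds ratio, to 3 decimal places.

The missing cell is in the unexposed row: 1208 − 521 = 687.
So a = 884, b = 636, c = 521, d = 687.
OR = (a·d)/(b·c) = (884 × 687) / (636 × 521) = 607308 / 331356 = 1.83280

1.833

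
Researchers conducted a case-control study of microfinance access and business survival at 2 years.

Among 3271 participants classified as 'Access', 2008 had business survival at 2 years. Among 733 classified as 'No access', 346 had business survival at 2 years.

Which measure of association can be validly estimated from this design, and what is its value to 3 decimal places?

1.778

From the description: a = 2008, b = 1263, c = 346, d = 387.
This is a case-control study: participants were sampled on outcome status, so risks in the source population cannot be estimated directly — relative risk is not valid here. The odds ratio is the appropriate measure.
OR = (a·d)/(b·c) = (2008 × 387) / (1263 × 346) = 777096 / 436998 = 1.77826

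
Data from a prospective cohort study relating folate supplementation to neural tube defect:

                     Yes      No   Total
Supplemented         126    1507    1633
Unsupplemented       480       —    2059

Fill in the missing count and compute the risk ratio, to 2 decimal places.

0.33

The missing cell is in the unexposed row: 2059 − 480 = 1579.
So a = 126, b = 1507, c = 480, d = 1579.
RR = [a/(a+b)] / [c/(c+d)] = (126/1633) / (480/2059) = 0.07716/0.23312 = 0.33098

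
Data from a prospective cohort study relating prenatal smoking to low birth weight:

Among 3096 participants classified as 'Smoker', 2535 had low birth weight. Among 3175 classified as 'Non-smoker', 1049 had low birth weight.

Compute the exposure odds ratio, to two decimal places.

From the description: a = 2535, b = 561, c = 1049, d = 2126.
OR = (a·d)/(b·c) = (2535 × 2126) / (561 × 1049) = 5389410 / 588489 = 9.15805
The odds of low birth weight are about 9.16 times as high in the smoker group.

9.16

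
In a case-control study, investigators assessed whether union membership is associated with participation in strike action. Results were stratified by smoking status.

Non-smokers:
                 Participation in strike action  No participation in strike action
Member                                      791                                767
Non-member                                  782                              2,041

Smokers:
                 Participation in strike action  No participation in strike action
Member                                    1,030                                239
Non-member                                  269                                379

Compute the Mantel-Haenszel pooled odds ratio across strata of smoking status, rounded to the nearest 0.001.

OR_MH = Σ(aᵢdᵢ/nᵢ) / Σ(bᵢcᵢ/nᵢ), where nᵢ is the stratum total.
Stratum 1 (Non-smokers): n = 4381; a·d/n = 791·2041/4381 = 368.5074; b·c/n = 767·782/4381 = 136.9080
Stratum 2 (Smokers): n = 1917; a·d/n = 1030·379/1917 = 203.6359; b·c/n = 239·269/1917 = 33.5373
OR_MH = (368.5074 + 203.6359) / (136.9080 + 33.5373) = 572.1433 / 170.4453 = 3.35676

3.357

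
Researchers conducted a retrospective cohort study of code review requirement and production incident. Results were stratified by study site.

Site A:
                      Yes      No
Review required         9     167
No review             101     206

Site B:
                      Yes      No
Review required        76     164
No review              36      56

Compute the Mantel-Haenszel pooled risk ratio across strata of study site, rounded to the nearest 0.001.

RR_MH = Σ(aᵢ·n₀ᵢ/nᵢ) / Σ(cᵢ·n₁ᵢ/nᵢ), with n₁ᵢ = aᵢ+bᵢ (exposed), n₀ᵢ = cᵢ+dᵢ (unexposed), nᵢ = n₁ᵢ+n₀ᵢ.
Stratum 1 (Site A): n₁ = 176, n₀ = 307, n = 483; a·n₀/n = 9·307/483 = 5.7205; c·n₁/n = 101·176/483 = 36.8033
Stratum 2 (Site B): n₁ = 240, n₀ = 92, n = 332; a·n₀/n = 76·92/332 = 21.0602; c·n₁/n = 36·240/332 = 26.0241
RR_MH = (5.7205 + 21.0602) / (36.8033 + 26.0241) = 26.7807 / 62.8274 = 0.42626

0.426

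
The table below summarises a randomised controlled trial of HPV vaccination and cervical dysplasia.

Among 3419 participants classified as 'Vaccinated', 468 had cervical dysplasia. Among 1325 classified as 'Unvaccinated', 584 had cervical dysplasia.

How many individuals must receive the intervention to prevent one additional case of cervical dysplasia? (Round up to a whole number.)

Risk in treated group = 468/3419 = 0.13688; risk in control = 584/1325 = 0.44075.
Absolute risk reduction = 0.44075 − 0.13688 = 0.30387
NNT = 1 / ARR = 1 / 0.30387 = 3.291 → round up → 4

4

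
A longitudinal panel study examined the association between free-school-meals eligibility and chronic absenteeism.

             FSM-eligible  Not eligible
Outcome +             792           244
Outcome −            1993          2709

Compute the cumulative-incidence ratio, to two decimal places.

3.44

Reading the table with exposure as columns: a = 792 (FSM-eligible, case), b = 1993 (FSM-eligible, non-case), c = 244 (Not eligible, case), d = 2709.
Risk in exposed = 792/2785 = 0.28438; risk in unexposed = 244/2953 = 0.08263.
RR = 0.28438 / 0.08263 = 3.44170
The risk among the exposed is 3.44 times that among the unexposed.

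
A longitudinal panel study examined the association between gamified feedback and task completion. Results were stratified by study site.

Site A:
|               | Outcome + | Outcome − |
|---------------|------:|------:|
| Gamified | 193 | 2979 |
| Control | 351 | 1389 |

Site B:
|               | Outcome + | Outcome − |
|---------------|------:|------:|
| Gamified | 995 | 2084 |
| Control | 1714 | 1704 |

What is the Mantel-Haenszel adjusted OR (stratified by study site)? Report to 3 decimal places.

0.414

OR_MH = Σ(aᵢdᵢ/nᵢ) / Σ(bᵢcᵢ/nᵢ), where nᵢ is the stratum total.
Stratum 1 (Site A): n = 4912; a·d/n = 193·1389/4912 = 54.5759; b·c/n = 2979·351/4912 = 212.8724
Stratum 2 (Site B): n = 6497; a·d/n = 995·1704/6497 = 260.9635; b·c/n = 2084·1714/6497 = 549.7885
OR_MH = (54.5759 + 260.9635) / (212.8724 + 549.7885) = 315.5395 / 762.6609 = 0.41373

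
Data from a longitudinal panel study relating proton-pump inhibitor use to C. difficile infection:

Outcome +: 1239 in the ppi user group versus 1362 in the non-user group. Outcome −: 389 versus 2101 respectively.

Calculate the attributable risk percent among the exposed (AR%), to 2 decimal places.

From the description: a = 1239, b = 389, c = 1362, d = 2101.
Risk in exposed = 1239/1628 = 0.76106; risk in unexposed = 1362/3463 = 0.39330.
RR = 0.76106/0.39330 = 1.93505
AR% = (RR − 1)/RR × 100 = (1.93505 − 1)/1.93505 × 100 = 48.3218%

48.32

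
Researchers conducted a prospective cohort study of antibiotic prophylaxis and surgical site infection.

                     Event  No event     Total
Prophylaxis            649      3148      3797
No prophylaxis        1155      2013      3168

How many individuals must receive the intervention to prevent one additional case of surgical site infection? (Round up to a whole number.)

6

Risk in treated group = 649/3797 = 0.17092; risk in control = 1155/3168 = 0.36458.
Absolute risk reduction = 0.36458 − 0.17092 = 0.19366
NNT = 1 / ARR = 1 / 0.19366 = 5.164 → round up → 6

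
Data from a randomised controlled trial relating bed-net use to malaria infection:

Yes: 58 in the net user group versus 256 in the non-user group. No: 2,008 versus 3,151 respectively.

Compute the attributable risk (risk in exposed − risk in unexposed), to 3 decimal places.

From the description: a = 58, b = 2008, c = 256, d = 3151.
Risk in exposed = 58/2066 = 0.028074; risk in unexposed = 256/3407 = 0.075139.
Risk difference = 0.028074 − 0.075139 = -0.047066

-0.047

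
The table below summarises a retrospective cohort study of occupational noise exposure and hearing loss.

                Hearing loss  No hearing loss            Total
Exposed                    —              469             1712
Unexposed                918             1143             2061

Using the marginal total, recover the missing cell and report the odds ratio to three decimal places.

The missing cell is in the exposed row: 1712 − 469 = 1243.
So a = 1243, b = 469, c = 918, d = 1143.
OR = (a·d)/(b·c) = (1243 × 1143) / (469 × 918) = 1420749 / 430542 = 3.29991

3.300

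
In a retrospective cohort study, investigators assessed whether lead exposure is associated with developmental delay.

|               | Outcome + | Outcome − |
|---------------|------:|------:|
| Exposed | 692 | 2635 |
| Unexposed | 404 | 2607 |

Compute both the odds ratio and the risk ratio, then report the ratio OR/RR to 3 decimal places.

Cells: a = 692, b = 2635, c = 404, d = 2607.
OR = (692·2607)/(2635·404) = 1804044/1064540 = 1.69467
Risk in exposed = 692/3327 = 0.20800; risk in unexposed = 404/3011 = 0.13417; RR = 1.55018
OR/RR = 1.69467 / 1.55018 = 1.09321
The outcome is not rare, so the OR lies further from 1 than the RR.

1.093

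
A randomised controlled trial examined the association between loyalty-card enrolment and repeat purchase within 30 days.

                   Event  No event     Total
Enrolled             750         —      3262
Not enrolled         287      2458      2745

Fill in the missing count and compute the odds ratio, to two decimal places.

The missing cell is in the exposed row: 3262 − 750 = 2512.
So a = 750, b = 2512, c = 287, d = 2458.
OR = (a·d)/(b·c) = (750 × 2458) / (2512 × 287) = 1843500 / 720944 = 2.55706

2.56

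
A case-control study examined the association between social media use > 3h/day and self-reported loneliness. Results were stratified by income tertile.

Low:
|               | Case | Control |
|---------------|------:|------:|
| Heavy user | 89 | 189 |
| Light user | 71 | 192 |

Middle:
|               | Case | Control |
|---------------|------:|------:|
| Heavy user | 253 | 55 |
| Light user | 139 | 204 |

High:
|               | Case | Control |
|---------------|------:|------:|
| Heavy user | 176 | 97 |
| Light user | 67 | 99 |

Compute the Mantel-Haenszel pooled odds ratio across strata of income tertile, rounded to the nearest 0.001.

2.932

OR_MH = Σ(aᵢdᵢ/nᵢ) / Σ(bᵢcᵢ/nᵢ), where nᵢ is the stratum total.
Stratum 1 (Low): n = 541; a·d/n = 89·192/541 = 31.5860; b·c/n = 189·71/541 = 24.8041
Stratum 2 (Middle): n = 651; a·d/n = 253·204/651 = 79.2811; b·c/n = 55·139/651 = 11.7435
Stratum 3 (High): n = 439; a·d/n = 176·99/439 = 39.6902; b·c/n = 97·67/439 = 14.8041
OR_MH = (31.5860 + 79.2811 + 39.6902) / (24.8041 + 11.7435 + 14.8041) = 150.5573 / 51.3516 = 2.93189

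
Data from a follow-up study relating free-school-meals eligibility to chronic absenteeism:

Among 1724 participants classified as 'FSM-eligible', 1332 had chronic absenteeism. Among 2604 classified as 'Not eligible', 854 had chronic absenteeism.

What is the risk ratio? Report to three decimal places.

2.356

From the description: a = 1332, b = 392, c = 854, d = 1750.
Risk in exposed = 1332/1724 = 0.77262; risk in unexposed = 854/2604 = 0.32796.
RR = 0.77262 / 0.32796 = 2.35586
The risk among the exposed is 2.36 times that among the unexposed.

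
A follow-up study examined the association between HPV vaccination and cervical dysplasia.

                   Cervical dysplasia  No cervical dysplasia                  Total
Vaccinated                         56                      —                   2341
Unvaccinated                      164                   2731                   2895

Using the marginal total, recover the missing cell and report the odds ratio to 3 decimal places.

0.408

The missing cell is in the exposed row: 2341 − 56 = 2285.
So a = 56, b = 2285, c = 164, d = 2731.
OR = (a·d)/(b·c) = (56 × 2731) / (2285 × 164) = 152936 / 374740 = 0.40811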